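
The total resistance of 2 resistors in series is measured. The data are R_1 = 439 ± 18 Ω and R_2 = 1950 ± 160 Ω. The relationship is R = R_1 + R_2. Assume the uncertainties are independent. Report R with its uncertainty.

2390 ± 161 Ω

R is a linear combination, so absolute uncertainties add in quadrature:
  (δR_1)² = 324;  (δR_2)² = 25600
δR = √(25900) = 161 Ω
R = 2390 Ω.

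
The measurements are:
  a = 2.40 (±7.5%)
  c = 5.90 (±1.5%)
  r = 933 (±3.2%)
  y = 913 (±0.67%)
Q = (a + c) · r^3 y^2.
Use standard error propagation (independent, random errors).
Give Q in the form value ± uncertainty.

Let u = a + c = 8.30. δu = √(δa² + δc²) = √(0.0324 + 0.00783) = 0.201, so δu/u = 0.0242.
Q is then a monomial in u, r, y:
δQ/Q = √((δu/u)² + (3·δr/r)² + (2·δy/y)²) = √(0.000584 + 0.00922 + 0.000180) = 0.0999
Q = 5.62e+15, so δQ = 0.0999 × 5.62e+15 = 5.61e+14.

(5.62 ± 0.561) × 10^15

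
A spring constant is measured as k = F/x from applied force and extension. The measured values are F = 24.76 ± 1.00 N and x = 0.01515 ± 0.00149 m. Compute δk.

Each factor contributes (exponent × relative error)² to (δk/k)²:
  (1·δF/F)² = (1×0.0404)² = 0.00163;  (-1·δx/x)² = (-1×0.0983)² = 0.00967
δk/k = √(0.0113) = 0.106
k = 1634 N/m, so δk = 0.106 × 1634 = 174 N/m.

174 N/m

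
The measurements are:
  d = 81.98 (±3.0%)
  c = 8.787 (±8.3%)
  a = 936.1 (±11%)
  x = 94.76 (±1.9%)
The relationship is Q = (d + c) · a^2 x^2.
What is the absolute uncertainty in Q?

1.61e+11

Let u = d + c = 90.77. δu = √(δd² + δc²) = √(6.05 + 0.532) = 2.57, so δu/u = 0.0283.
Q is then a monomial in u, a, x:
δQ/Q = √((δu/u)² + (2·δa/a)² + (2·δx/x)²) = √(0.000799 + 0.0484 + 0.00144) = 0.225
Q = 7.142e+11, so δQ = 0.225 × 7.142e+11 = 1.61e+11.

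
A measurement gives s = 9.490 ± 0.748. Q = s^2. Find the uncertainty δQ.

14.2

Products/powers → add relative errors in quadrature, weighted by exponent:
  (2·δs/s)² = (2×0.0788)² = 0.0249
δQ/Q = √(0.0249) = 0.158
Q = 90.06, so δQ = 0.158 × 90.06 = 14.2.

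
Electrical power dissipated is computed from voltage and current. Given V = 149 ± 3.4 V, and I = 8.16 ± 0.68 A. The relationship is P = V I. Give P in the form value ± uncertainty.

1220 ± 105 W

Since P is a product/quotient, work with relative uncertainties:
  (1·δV/V)² = (1×0.0228)² = 0.000521;  (1·δI/I)² = (1×0.0833)² = 0.00694
δP/P = √(0.00747) = 0.0864
P = 1220 W, so δP = 0.0864 × 1220 = 105 W.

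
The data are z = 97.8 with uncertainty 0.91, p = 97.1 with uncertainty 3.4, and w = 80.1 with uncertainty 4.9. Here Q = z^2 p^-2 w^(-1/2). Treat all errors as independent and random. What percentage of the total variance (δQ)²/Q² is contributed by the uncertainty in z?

5.60%

(δQ/Q)² = (2·δz/z)² + (-2·δp/p)² + (−½·δw/w)²
  z term: (2×0.00930)² = 0.000346
  p term: (-2×0.0350)² = 0.00490
  w term: (-0.5×0.0612)² = 0.000936
Total = 0.00619. Share from z = 0.000346/0.00619 = 0.0560.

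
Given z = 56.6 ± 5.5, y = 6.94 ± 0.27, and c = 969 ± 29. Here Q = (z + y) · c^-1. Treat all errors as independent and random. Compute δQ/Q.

0.0917

Let u = z + y = 63.5. δu = √(δz² + δy²) = √(30.2 + 0.0729) = 5.51, so δu/u = 0.0867.
Q is then a monomial in u, c:
δQ/Q = √((δu/u)² + (-1·δc/c)²) = √(0.00751 + 0.000896) = 0.0917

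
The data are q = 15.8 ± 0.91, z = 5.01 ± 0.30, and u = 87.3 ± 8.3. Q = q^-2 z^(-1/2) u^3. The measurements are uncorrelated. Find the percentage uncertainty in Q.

30.9%

Products/powers → add relative errors in quadrature, weighted by exponent:
  (-2·δq/q)² = (-2×0.0576)² = 0.0133;  (−½·δz/z)² = (-0.5×0.0599)² = 0.000896;  (3·δu/u)² = (3×0.0951)² = 0.0814
δQ/Q = √(0.0955) = 0.309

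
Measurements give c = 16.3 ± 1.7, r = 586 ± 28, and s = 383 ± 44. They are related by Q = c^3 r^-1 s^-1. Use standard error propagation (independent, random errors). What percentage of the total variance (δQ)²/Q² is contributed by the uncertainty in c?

(δQ/Q)² = (3·δc/c)² + (-1·δr/r)² + (-1·δs/s)²
  c term: (3×0.104)² = 0.0979
  r term: (-1×0.0478)² = 0.00228
  s term: (-1×0.115)² = 0.0132
Total = 0.113. Share from c = 0.0979/0.113 = 0.863.

86.3%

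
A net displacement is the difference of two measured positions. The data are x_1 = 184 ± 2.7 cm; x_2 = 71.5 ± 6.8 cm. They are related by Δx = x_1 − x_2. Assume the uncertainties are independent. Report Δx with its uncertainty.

Absolute uncertainties add in quadrature for a linear combination:
  (δx_1)² = 7.29;  (δx_2)² = 46.2
δΔx = √(53.5) = 7.32 cm
Δx = 112 cm.

112 ± 7.32 cm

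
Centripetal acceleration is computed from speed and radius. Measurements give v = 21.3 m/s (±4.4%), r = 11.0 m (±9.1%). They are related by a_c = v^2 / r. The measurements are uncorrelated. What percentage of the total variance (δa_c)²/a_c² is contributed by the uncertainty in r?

(δa_c/a_c)² = (2·δv/v)² + (-1·δr/r)²
  v term: (2×0.0440)² = 0.00774
  r term: (-1×0.0910)² = 0.00828
Total = 0.0160. Share from r = 0.00828/0.0160 = 0.517.

51.7%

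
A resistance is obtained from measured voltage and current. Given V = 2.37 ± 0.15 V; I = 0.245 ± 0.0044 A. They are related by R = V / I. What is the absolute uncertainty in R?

0.636 Ω

For a monomial R ∝ V, I^-1, fractional errors add in quadrature:
  (1·δV/V)² = (1×0.0633)² = 0.00401;  (-1·δI/I)² = (-1×0.0180)² = 0.000323
δR/R = √(0.00433) = 0.0658
R = 9.67 Ω, so δR = 0.0658 × 9.67 = 0.636 Ω.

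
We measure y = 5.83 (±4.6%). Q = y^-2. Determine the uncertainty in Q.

Since Q is a product/quotient, work with relative uncertainties:
  (-2·δy/y)² = (-2×0.0460)² = 0.00846
δQ/Q = √(0.00846) = 0.0920
Q = 0.0294, so δQ = 0.0920 × 0.0294 = 0.00271.

0.00271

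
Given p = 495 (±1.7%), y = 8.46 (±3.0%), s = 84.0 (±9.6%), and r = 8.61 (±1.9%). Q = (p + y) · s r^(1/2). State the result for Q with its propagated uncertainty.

(1.24 ± 0.121) × 10^5

Let u = p + y = 503. δu = √(δp² + δy²) = √(70.8 + 0.0644) = 8.42, so δu/u = 0.0167.
Q is then a monomial in u, s, r:
δQ/Q = √((δu/u)² + (1·δs/s)² + (½·δr/r)²) = √(0.000280 + 0.00922 + 9.02e-05) = 0.0979
Q = 1.24e+05, so δQ = 0.0979 × 1.24e+05 = 12100.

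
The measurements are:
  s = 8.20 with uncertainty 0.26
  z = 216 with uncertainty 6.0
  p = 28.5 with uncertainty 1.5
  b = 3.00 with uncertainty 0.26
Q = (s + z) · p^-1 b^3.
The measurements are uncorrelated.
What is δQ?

56.6

Let u = s + z = 224. δu = √(δs² + δz²) = √(0.0676 + 36.0) = 6.01, so δu/u = 0.0268.
Q is then a monomial in u, p, b:
δQ/Q = √((δu/u)² + (-1·δp/p)² + (3·δb/b)²) = √(0.000718 + 0.00277 + 0.0676) = 0.267
Q = 212, so δQ = 0.267 × 212 = 56.6.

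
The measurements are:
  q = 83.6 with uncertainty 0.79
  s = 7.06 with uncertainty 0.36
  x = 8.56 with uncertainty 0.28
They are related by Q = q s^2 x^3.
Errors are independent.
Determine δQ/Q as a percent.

14.2%

Relative error in a monomial: (δQ/Q)² = Σ (nᵢ · δxᵢ/xᵢ)².
  (1·δq/q)² = (1×0.00945)² = 8.93e-05;  (2·δs/s)² = (2×0.0510)² = 0.0104;  (3·δx/x)² = (3×0.0327)² = 0.00963
δQ/Q = √(0.0201) = 0.142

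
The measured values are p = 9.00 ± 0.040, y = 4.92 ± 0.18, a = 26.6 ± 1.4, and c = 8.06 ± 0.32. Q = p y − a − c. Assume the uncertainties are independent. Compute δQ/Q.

Let w = p·y = 44.3. δw/w = √((1·δp/p)² + (1·δy/y)²) = √(1.98e-05 + 0.00134) = 0.0369, so δw = 1.63.
Q = w − a − c: δQ = √(δw² + δa² + δc²) = √(2.66 + 1.96 + 0.102) = 2.17
Q = 9.62, so δQ/Q = 2.17/9.62 = 0.226.

0.226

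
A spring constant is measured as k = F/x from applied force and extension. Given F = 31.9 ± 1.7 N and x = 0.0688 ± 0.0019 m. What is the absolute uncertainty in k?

For a monomial k ∝ F, x^-1, fractional errors add in quadrature:
  (1·δF/F)² = (1×0.0533)² = 0.00284;  (-1·δx/x)² = (-1×0.0276)² = 0.000763
δk/k = √(0.00360) = 0.0600
k = 464 N/m, so δk = 0.0600 × 464 = 27.8 N/m.

27.8 N/m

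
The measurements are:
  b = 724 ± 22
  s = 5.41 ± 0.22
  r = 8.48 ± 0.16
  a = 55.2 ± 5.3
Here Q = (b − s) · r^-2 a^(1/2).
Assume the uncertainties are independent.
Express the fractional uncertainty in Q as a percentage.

Let u = b − s = 719. δu = √(δb² + δs²) = √(484 + 0.0484) = 22.0, so δu/u = 0.0306.
Q is then a monomial in u, r, a:
δQ/Q = √((δu/u)² + (-2·δr/r)² + (½·δa/a)²) = √(0.000937 + 0.00142 + 0.00230) = 0.0683

6.83%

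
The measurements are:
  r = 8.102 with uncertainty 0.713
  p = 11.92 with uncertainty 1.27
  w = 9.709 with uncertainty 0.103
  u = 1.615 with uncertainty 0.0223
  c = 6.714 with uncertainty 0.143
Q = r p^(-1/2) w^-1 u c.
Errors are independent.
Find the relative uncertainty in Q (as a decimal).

For a monomial Q ∝ r, p^(-1/2), w^-1, u, c, fractional errors add in quadrature:
  (1·δr/r)² = (1×0.0880)² = 0.00774;  (−½·δp/p)² = (-0.5×0.107)² = 0.00284;  (-1·δw/w)² = (-1×0.0106)² = 0.000113;  (1·δu/u)² = (1×0.0138)² = 0.000191;  (1·δc/c)² = (1×0.0213)² = 0.000454
δQ/Q = √(0.0113) = 0.106

0.106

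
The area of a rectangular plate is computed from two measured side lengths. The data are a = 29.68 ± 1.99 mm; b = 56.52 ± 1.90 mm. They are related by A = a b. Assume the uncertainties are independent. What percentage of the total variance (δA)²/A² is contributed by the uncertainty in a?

79.9%

(δA/A)² = (1·δa/a)² + (1·δb/b)²
  a term: (1×0.0670)² = 0.00450
  b term: (1×0.0336)² = 0.00113
Total = 0.00563. Share from a = 0.00450/0.00563 = 0.799.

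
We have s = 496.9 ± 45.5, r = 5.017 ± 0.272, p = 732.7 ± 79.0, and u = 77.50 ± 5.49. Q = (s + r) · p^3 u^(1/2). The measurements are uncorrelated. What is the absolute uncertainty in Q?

Let w = s + r = 501.9. δw = √(δs² + δr²) = √(2070 + 0.0740) = 45.5, so δw/w = 0.0907.
Q is then a monomial in w, p, u:
δQ/Q = √((δw/w)² + (3·δp/p)² + (½·δu/u)²) = √(0.00822 + 0.105 + 0.00125) = 0.338
Q = 1.738e+12, so δQ = 0.338 × 1.738e+12 = 5.87e+11.

5.87e+11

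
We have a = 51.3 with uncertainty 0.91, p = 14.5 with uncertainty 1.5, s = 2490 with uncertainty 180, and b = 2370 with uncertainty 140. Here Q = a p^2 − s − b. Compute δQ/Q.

0.380

Let w = a·p^2 = 10800. δw/w = √((1·δa/a)² + (2·δp/p)²) = √(0.000315 + 0.0428) = 0.208, so δw = 2240.
Q = w − s − b: δQ = √(δw² + δs² + δb²) = √(5.02e+06 + 32400 + 19600) = 2250
Q = 5930, so δQ/Q = 2250/5930 = 0.380.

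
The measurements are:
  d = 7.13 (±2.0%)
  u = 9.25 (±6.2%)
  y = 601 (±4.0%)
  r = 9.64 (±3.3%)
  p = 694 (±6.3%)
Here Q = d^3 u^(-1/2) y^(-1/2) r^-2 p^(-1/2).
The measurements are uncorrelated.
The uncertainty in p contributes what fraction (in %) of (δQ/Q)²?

(δQ/Q)² = (3·δd/d)² + (−½·δu/u)² + (−½·δy/y)² + (-2·δr/r)² + (−½·δp/p)²
  d term: (3×0.0200)² = 0.00360
  u term: (-0.5×0.0620)² = 0.000961
  y term: (-0.5×0.0400)² = 0.000400
  r term: (-2×0.0330)² = 0.00436
  p term: (-0.5×0.0630)² = 0.000992
Total = 0.0103. Share from p = 0.000992/0.0103 = 0.0962.

9.62%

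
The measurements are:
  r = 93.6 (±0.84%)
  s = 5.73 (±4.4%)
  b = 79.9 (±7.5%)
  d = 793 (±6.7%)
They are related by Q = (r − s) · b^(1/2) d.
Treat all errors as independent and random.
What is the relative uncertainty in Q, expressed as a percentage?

7.74%

Let u = r − s = 87.9. δu = √(δr² + δs²) = √(0.618 + 0.0636) = 0.826, so δu/u = 0.00940.
Q is then a monomial in u, b, d:
δQ/Q = √((δu/u)² + (½·δb/b)² + (1·δd/d)²) = √(8.83e-05 + 0.00141 + 0.00449) = 0.0774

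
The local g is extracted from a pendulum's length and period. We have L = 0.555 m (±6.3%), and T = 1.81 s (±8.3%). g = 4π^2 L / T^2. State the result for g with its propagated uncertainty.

6.69 ± 1.19 m/s^2

Each factor contributes (exponent × relative error)² to (δg/g)²:
  (1·δL/L)² = (1×0.0630)² = 0.00397;  (-2·δT/T)² = (-2×0.0830)² = 0.0276
δg/g = √(0.0315) = 0.178
g = 6.69 m/s^2, so δg = 0.178 × 6.69 = 1.19 m/s^2.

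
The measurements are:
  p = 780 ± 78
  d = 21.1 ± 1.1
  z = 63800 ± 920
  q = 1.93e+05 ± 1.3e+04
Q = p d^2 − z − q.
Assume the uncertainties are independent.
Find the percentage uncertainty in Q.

57.3%

Let w = p·d^2 = 3.47e+05. δw/w = √((1·δp/p)² + (2·δd/d)²) = √(0.0100 + 0.0109) = 0.144, so δw = 50200.
Q = w − z − q: δQ = √(δw² + δz² + δq²) = √(2.52e+09 + 8.46e+05 + 1.69e+08) = 51800
Q = 90500, so δQ/Q = 51800/90500 = 0.573.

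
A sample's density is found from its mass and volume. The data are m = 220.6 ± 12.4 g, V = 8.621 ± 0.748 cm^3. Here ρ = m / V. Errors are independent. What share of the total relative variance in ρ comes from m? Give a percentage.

(δρ/ρ)² = (1·δm/m)² + (-1·δV/V)²
  m term: (1×0.0562)² = 0.00316
  V term: (-1×0.0868)² = 0.00753
Total = 0.0107. Share from m = 0.00316/0.0107 = 0.296.

29.6%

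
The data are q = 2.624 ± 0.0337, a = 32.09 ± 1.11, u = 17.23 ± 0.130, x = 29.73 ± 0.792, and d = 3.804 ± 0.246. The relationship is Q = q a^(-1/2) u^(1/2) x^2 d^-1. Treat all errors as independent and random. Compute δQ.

Each factor contributes (exponent × relative error)² to (δQ/Q)²:
  (1·δq/q)² = (1×0.0128)² = 0.000165;  (−½·δa/a)² = (-0.5×0.0346)² = 0.000299;  (½·δu/u)² = (0.5×0.00754)² = 1.42e-05;  (2·δx/x)² = (2×0.0266)² = 0.00284;  (-1·δd/d)² = (-1×0.0647)² = 0.00418
δQ/Q = √(0.00750) = 0.0866
Q = 446.8, so δQ = 0.0866 × 446.8 = 38.7.

38.7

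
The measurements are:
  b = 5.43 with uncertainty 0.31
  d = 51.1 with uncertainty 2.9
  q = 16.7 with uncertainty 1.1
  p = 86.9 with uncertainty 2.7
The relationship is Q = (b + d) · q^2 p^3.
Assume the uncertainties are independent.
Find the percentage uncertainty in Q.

Let u = b + d = 56.5. δu = √(δb² + δd²) = √(0.0961 + 8.41) = 2.92, so δu/u = 0.0516.
Q is then a monomial in u, q, p:
δQ/Q = √((δu/u)² + (2·δq/q)² + (3·δp/p)²) = √(0.00266 + 0.0174 + 0.00869) = 0.169

16.9%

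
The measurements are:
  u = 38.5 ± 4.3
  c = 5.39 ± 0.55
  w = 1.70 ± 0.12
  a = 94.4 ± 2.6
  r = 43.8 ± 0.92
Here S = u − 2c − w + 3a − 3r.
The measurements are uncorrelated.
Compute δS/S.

For a sum/difference, combine absolute errors in quadrature:
  (δu)² = 18.5;  (2·δc)² = 1.21;  (δw)² = 0.0144;  (3·δa)² = 60.8;  (3·δr)² = 7.62
δS = √(88.2) = 9.39
S = 178, so δS/S = 9.39/178 = 0.0528.

0.0528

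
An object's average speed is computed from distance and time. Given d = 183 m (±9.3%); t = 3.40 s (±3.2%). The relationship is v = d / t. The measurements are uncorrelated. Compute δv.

5.29 m/s

For a monomial v ∝ d, t^-1, fractional errors add in quadrature:
  (1·δd/d)² = (1×0.0930)² = 0.00865;  (-1·δt/t)² = (-1×0.0320)² = 0.00102
δv/v = √(0.00967) = 0.0984
v = 53.8 m/s, so δv = 0.0984 × 53.8 = 5.29 m/s.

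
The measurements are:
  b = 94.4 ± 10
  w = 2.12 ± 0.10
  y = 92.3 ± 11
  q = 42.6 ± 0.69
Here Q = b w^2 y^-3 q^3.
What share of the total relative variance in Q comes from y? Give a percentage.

85.0%

(δQ/Q)² = (1·δb/b)² + (2·δw/w)² + (-3·δy/y)² + (3·δq/q)²
  b term: (1×0.106)² = 0.0112
  w term: (2×0.0472)² = 0.00890
  y term: (-3×0.119)² = 0.128
  q term: (3×0.0162)² = 0.00236
Total = 0.150. Share from y = 0.128/0.150 = 0.850.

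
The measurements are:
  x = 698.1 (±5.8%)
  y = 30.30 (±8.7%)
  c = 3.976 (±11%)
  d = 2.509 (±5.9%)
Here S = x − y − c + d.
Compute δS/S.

0.0609

Each term contributes (cᵢ δxᵢ)² to (δS)²:
  (δx)² = 1640;  (δy)² = 6.95;  (δc)² = 0.191;  (δd)² = 0.0219
δS = √(1650) = 40.6
S = 666.3, so δS/S = 40.6/666.3 = 0.0609.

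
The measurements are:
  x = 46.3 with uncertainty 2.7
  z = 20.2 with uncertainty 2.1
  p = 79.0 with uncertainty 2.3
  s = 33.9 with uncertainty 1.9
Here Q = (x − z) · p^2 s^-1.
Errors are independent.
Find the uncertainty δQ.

740

Let u = x − z = 26.1. δu = √(δx² + δz²) = √(7.29 + 4.41) = 3.42, so δu/u = 0.131.
Q is then a monomial in u, p, s:
δQ/Q = √((δu/u)² + (2·δp/p)² + (-1·δs/s)²) = √(0.0172 + 0.00339 + 0.00314) = 0.154
Q = 4810, so δQ = 0.154 × 4810 = 740.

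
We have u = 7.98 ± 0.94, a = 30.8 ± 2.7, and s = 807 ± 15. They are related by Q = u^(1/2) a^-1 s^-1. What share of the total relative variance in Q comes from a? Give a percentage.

66.8%

(δQ/Q)² = (½·δu/u)² + (-1·δa/a)² + (-1·δs/s)²
  u term: (0.5×0.118)² = 0.00347
  a term: (-1×0.0877)² = 0.00768
  s term: (-1×0.0186)² = 0.000345
Total = 0.0115. Share from a = 0.00768/0.0115 = 0.668.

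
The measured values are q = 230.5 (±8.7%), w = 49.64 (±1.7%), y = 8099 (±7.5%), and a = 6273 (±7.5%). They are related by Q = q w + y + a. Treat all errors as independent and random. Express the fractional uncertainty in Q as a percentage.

4.93%

Let p = q·w = 11440. δp/p = √((1·δq/q)² + (1·δw/w)²) = √(0.00757 + 0.000289) = 0.0886, so δp = 1010.
Q = p + y + a: δQ = √(δp² + δy² + δa²) = √(1.03e+06 + 3.69e+05 + 2.21e+05) = 1270
Q = 25810, so δQ/Q = 1270/25810 = 0.0493.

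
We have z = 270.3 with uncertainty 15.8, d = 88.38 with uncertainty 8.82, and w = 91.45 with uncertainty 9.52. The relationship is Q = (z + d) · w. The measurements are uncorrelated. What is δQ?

3790

Let u = z + d = 358.7. δu = √(δz² + δd²) = √(250 + 77.8) = 18.1, so δu/u = 0.0504.
Q is then a monomial in u, w:
δQ/Q = √((δu/u)² + (1·δw/w)²) = √(0.00255 + 0.0108) = 0.116
Q = 32800, so δQ = 0.116 × 32800 = 3790.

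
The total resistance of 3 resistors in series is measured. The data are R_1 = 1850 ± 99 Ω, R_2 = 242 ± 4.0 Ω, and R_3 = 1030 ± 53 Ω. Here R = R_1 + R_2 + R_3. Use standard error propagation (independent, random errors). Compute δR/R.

Absolute uncertainties add in quadrature for a linear combination:
  (δR_1)² = 9800;  (δR_2)² = 16.0;  (δR_3)² = 2810
δR = √(12600) = 112 Ω
R = 3120 Ω, so δR/R = 112/3120 = 0.0360.

0.0360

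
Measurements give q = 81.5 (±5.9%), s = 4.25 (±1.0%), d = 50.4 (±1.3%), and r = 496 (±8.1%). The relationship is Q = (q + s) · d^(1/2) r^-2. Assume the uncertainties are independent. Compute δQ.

Let u = q + s = 85.8. δu = √(δq² + δs²) = √(23.1 + 0.00181) = 4.81, so δu/u = 0.0561.
Q is then a monomial in u, d, r:
δQ/Q = √((δu/u)² + (½·δd/d)² + (-2·δr/r)²) = √(0.00314 + 4.23e-05 + 0.0262) = 0.172
Q = 0.00247, so δQ = 0.172 × 0.00247 = 0.000425.

0.000425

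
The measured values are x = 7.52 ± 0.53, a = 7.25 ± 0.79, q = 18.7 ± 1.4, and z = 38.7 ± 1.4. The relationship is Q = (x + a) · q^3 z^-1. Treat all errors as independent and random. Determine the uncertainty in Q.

590

Let u = x + a = 14.8. δu = √(δx² + δa²) = √(0.281 + 0.624) = 0.951, so δu/u = 0.0644.
Q is then a monomial in u, q, z:
δQ/Q = √((δu/u)² + (3·δq/q)² + (-1·δz/z)²) = √(0.00415 + 0.0504 + 0.00131) = 0.236
Q = 2500, so δQ = 0.236 × 2500 = 590.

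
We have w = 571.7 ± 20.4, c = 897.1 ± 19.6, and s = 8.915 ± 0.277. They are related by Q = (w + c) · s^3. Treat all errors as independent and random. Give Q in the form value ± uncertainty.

Let u = w + c = 1469. δu = √(δw² + δc²) = √(416 + 384) = 28.3, so δu/u = 0.0193.
Q is then a monomial in u, s:
δQ/Q = √((δu/u)² + (3·δs/s)²) = √(0.000371 + 0.00869) = 0.0952
Q = 1.041e+06, so δQ = 0.0952 × 1.041e+06 = 99100.

(1.041 ± 0.0991) × 10^6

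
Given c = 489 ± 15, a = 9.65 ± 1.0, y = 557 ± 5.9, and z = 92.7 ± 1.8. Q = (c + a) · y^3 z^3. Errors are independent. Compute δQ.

5e+15

Let u = c + a = 499. δu = √(δc² + δa²) = √(225 + 1.00) = 15.0, so δu/u = 0.0301.
Q is then a monomial in u, y, z:
δQ/Q = √((δu/u)² + (3·δy/y)² + (3·δz/z)²) = √(0.000909 + 0.00101 + 0.00339) = 0.0729
Q = 6.86e+16, so δQ = 0.0729 × 6.86e+16 = 5e+15.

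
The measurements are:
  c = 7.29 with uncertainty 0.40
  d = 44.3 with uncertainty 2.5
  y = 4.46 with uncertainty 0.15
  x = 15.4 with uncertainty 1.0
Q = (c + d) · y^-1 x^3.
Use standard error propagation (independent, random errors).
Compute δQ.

Let u = c + d = 51.6. δu = √(δc² + δd²) = √(0.160 + 6.25) = 2.53, so δu/u = 0.0491.
Q is then a monomial in u, y, x:
δQ/Q = √((δu/u)² + (-1·δy/y)² + (3·δx/x)²) = √(0.00241 + 0.00113 + 0.0379) = 0.204
Q = 42200, so δQ = 0.204 × 42200 = 8610.

8610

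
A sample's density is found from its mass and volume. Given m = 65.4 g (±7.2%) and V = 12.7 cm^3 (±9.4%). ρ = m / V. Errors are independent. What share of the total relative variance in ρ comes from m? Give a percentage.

(δρ/ρ)² = (1·δm/m)² + (-1·δV/V)²
  m term: (1×0.0720)² = 0.00518
  V term: (-1×0.0940)² = 0.00884
Total = 0.0140. Share from m = 0.00518/0.0140 = 0.370.

37.0%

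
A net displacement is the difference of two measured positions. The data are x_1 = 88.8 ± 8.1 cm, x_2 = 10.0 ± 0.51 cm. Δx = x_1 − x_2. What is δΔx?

8.12 cm

Δx is a linear combination, so absolute uncertainties add in quadrature:
  (δx_1)² = 65.6;  (δx_2)² = 0.260
δΔx = √(65.9) = 8.12 cm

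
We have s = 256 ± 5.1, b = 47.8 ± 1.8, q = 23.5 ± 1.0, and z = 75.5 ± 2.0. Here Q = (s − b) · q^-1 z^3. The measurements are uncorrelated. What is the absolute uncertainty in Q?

Let u = s − b = 208. δu = √(δs² + δb²) = √(26.0 + 3.24) = 5.41, so δu/u = 0.0260.
Q is then a monomial in u, q, z:
δQ/Q = √((δu/u)² + (-1·δq/q)² + (3·δz/z)²) = √(0.000675 + 0.00181 + 0.00632) = 0.0938
Q = 3.81e+06, so δQ = 0.0938 × 3.81e+06 = 3.58e+05.

3.58e+05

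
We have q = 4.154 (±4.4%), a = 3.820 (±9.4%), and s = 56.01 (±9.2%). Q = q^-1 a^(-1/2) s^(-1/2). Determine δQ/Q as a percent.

7.91%

Each factor contributes (exponent × relative error)² to (δQ/Q)²:
  (-1·δq/q)² = (-1×0.0440)² = 0.00194;  (−½·δa/a)² = (-0.5×0.0940)² = 0.00221;  (−½·δs/s)² = (-0.5×0.0920)² = 0.00212
δQ/Q = √(0.00626) = 0.0791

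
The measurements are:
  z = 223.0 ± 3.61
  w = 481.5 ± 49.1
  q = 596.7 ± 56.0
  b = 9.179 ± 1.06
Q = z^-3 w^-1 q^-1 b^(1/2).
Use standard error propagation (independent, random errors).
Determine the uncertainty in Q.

For a monomial Q ∝ z^-3, w^-1, q^-1, b^(1/2), fractional errors add in quadrature:
  (-3·δz/z)² = (-3×0.0162)² = 0.00236;  (-1·δw/w)² = (-1×0.102)² = 0.0104;  (-1·δq/q)² = (-1×0.0938)² = 0.00881;  (½·δb/b)² = (0.5×0.115)² = 0.00333
δQ/Q = √(0.0249) = 0.158
Q = 9.509e-13, so δQ = 0.158 × 9.509e-13 = 1.5e-13.

1.5e-13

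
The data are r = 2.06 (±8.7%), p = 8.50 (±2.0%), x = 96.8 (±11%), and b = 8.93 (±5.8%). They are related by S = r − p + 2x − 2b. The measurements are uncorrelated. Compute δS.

21.3

Each term contributes (cᵢ δxᵢ)² to (δS)²:
  (δr)² = 0.0321;  (δp)² = 0.0289;  (2·δx)² = 454;  (2·δb)² = 1.07
δS = √(455) = 21.3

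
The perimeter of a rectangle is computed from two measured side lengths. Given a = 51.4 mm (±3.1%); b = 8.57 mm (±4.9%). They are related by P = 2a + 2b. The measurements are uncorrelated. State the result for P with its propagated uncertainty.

For a sum/difference, combine absolute errors in quadrature:
  (2·δa)² = 10.2;  (2·δb)² = 0.705
δP = √(10.9) = 3.30 mm
P = 120 mm.

120 ± 3.30 mm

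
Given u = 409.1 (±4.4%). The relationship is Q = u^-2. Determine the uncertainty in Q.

Q ∝ u^-2, so δQ/Q = |-2| · δu/u = 2 × 0.0440 = 0.0880.
Q = 5.975e-06, so δQ = 0.0880 × 5.975e-06 = 5.26e-07.

5.26e-07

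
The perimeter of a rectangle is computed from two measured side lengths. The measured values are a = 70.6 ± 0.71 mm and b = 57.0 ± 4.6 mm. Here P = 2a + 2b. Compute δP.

P is a linear combination, so absolute uncertainties add in quadrature:
  (2·δa)² = 2.02;  (2·δb)² = 84.6
δP = √(86.7) = 9.31 mm

9.31 mm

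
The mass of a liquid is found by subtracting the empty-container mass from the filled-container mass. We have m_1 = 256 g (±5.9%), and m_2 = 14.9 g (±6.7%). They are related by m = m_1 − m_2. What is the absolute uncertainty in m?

Absolute uncertainties add in quadrature for a linear combination:
  (δm_1)² = 228;  (δm_2)² = 0.997
δm = √(229) = 15.1 g

15.1 g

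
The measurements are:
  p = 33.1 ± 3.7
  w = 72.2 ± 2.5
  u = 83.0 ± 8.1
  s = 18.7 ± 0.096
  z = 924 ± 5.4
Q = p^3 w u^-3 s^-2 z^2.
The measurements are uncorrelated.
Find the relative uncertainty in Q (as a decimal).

Relative error in a monomial: (δQ/Q)² = Σ (nᵢ · δxᵢ/xᵢ)².
  (3·δp/p)² = (3×0.112)² = 0.112;  (1·δw/w)² = (1×0.0346)² = 0.00120;  (-3·δu/u)² = (-3×0.0976)² = 0.0857;  (-2·δs/s)² = (-2×0.00513)² = 0.000105;  (2·δz/z)² = (2×0.00584)² = 0.000137
δQ/Q = √(0.200) = 0.447

0.447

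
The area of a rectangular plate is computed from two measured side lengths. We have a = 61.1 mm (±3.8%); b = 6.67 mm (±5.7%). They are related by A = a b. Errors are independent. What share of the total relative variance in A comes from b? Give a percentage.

(δA/A)² = (1·δa/a)² + (1·δb/b)²
  a term: (1×0.0380)² = 0.00144
  b term: (1×0.0570)² = 0.00325
Total = 0.00469. Share from b = 0.00325/0.00469 = 0.692.

69.2%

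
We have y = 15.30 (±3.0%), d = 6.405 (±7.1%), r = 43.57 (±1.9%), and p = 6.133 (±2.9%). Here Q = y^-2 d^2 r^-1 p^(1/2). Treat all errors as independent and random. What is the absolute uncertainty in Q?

0.00155

For a monomial Q ∝ y^-2, d^2, r^-1, p^(1/2), fractional errors add in quadrature:
  (-2·δy/y)² = (-2×0.0300)² = 0.00360;  (2·δd/d)² = (2×0.0710)² = 0.0202;  (-1·δr/r)² = (-1×0.0190)² = 0.000361;  (½·δp/p)² = (0.5×0.0290)² = 0.000210
δQ/Q = √(0.0243) = 0.156
Q = 0.009961, so δQ = 0.156 × 0.009961 = 0.00155.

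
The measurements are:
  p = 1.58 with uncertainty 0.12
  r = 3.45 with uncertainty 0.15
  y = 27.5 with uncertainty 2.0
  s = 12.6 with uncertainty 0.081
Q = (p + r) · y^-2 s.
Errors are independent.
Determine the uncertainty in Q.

Let u = p + r = 5.03. δu = √(δp² + δr²) = √(0.0144 + 0.0225) = 0.192, so δu/u = 0.0382.
Q is then a monomial in u, y, s:
δQ/Q = √((δu/u)² + (-2·δy/y)² + (1·δs/s)²) = √(0.00146 + 0.0212 + 4.13e-05) = 0.151
Q = 0.0838, so δQ = 0.151 × 0.0838 = 0.0126.

0.0126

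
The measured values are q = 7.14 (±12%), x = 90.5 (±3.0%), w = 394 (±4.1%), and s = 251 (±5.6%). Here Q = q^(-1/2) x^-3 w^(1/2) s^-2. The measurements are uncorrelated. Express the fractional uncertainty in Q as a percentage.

Products/powers → add relative errors in quadrature, weighted by exponent:
  (−½·δq/q)² = (-0.5×0.120)² = 0.00360;  (-3·δx/x)² = (-3×0.0300)² = 0.00810;  (½·δw/w)² = (0.5×0.0410)² = 0.000420;  (-2·δs/s)² = (-2×0.0560)² = 0.0125
δQ/Q = √(0.0247) = 0.157

15.7%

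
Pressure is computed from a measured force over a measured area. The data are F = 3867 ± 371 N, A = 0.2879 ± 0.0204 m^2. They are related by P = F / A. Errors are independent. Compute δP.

1600 Pa

P is a product of powers, so relative uncertainties combine in quadrature:
  (1·δF/F)² = (1×0.0959)² = 0.00920;  (-1·δA/A)² = (-1×0.0709)² = 0.00502
δP/P = √(0.0142) = 0.119
P = 13430 Pa, so δP = 0.119 × 13430 = 1600 Pa.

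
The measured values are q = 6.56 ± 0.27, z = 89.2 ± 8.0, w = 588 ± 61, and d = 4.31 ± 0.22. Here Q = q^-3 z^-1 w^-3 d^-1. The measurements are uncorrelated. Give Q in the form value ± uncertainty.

(4.53 ± 1.59) × 10^-14

Relative error in a monomial: (δQ/Q)² = Σ (nᵢ · δxᵢ/xᵢ)².
  (-3·δq/q)² = (-3×0.0412)² = 0.0152;  (-1·δz/z)² = (-1×0.0897)² = 0.00804;  (-3·δw/w)² = (-3×0.104)² = 0.0969;  (-1·δd/d)² = (-1×0.0510)² = 0.00261
δQ/Q = √(0.123) = 0.350
Q = 4.53e-14, so δQ = 0.350 × 4.53e-14 = 1.59e-14.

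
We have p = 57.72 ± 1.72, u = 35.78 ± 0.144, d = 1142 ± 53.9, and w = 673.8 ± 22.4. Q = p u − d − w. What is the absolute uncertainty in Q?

85.2

Let h = p·u = 2065. δh/h = √((1·δp/p)² + (1·δu/u)²) = √(0.000888 + 1.62e-05) = 0.0301, so δh = 62.1.
Q = h − d − w: δQ = √(δh² + δd² + δw²) = √(3860 + 2910 + 502) = 85.2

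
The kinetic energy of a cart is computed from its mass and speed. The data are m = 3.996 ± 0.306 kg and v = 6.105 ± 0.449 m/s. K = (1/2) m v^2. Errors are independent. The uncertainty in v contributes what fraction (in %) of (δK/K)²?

(δK/K)² = (1·δm/m)² + (2·δv/v)²
  m term: (1×0.0766)² = 0.00586
  v term: (2×0.0735)² = 0.0216
Total = 0.0275. Share from v = 0.0216/0.0275 = 0.787.

78.7%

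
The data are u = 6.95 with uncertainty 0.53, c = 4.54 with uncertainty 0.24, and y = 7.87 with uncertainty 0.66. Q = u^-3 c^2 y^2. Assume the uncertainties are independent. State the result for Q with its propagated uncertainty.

3.80 ± 1.15

Since Q is a product/quotient, work with relative uncertainties:
  (-3·δu/u)² = (-3×0.0763)² = 0.0523;  (2·δc/c)² = (2×0.0529)² = 0.0112;  (2·δy/y)² = (2×0.0839)² = 0.0281
δQ/Q = √(0.0916) = 0.303
Q = 3.80, so δQ = 0.303 × 3.80 = 1.15.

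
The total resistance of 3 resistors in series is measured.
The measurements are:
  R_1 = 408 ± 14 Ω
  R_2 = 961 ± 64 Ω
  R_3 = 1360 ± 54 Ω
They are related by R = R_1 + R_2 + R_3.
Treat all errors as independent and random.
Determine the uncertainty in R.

Sums and differences: (δR)² = Σ (cᵢ δxᵢ)².
  (δR_1)² = 196;  (δR_2)² = 4100;  (δR_3)² = 2920
δR = √(7210) = 84.9 Ω

84.9 Ω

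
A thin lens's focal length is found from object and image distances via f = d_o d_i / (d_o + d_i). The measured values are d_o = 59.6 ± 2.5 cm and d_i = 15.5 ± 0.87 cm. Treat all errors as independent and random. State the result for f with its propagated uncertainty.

∂f/∂d_o = (d_i/(d_o+d_i))² = 0.0426;  ∂f/∂d_i = (d_o/(d_o+d_i))² = 0.630
δf = √((∂f/∂d_o · δd_o)² + (∂f/∂d_i · δd_i)²) = √(0.0113 + 0.300) = 0.558 cm
f = 12.3 cm.

12.3 ± 0.558 cm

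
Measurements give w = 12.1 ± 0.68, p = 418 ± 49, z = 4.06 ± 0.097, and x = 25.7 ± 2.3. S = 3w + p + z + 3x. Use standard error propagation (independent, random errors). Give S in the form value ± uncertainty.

S is a linear combination, so absolute uncertainties add in quadrature:
  (3·δw)² = 4.16;  (δp)² = 2400;  (δz)² = 0.00941;  (3·δx)² = 47.6
δS = √(2450) = 49.5
S = 535.

535 ± 49.5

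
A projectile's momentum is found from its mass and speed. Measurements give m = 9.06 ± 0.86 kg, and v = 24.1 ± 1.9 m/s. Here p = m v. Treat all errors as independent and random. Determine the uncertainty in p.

26.9 kg·m/s

For a monomial p ∝ m, v, fractional errors add in quadrature:
  (1·δm/m)² = (1×0.0949)² = 0.00901;  (1·δv/v)² = (1×0.0788)² = 0.00622
δp/p = √(0.0152) = 0.123
p = 218 kg·m/s, so δp = 0.123 × 218 = 26.9 kg·m/s.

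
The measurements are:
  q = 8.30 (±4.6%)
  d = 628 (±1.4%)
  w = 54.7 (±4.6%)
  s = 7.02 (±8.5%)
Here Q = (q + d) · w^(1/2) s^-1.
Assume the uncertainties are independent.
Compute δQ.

59.8

Let u = q + d = 636. δu = √(δq² + δd²) = √(0.146 + 77.3) = 8.80, so δu/u = 0.0138.
Q is then a monomial in u, w, s:
δQ/Q = √((δu/u)² + (½·δw/w)² + (-1·δs/s)²) = √(0.000191 + 0.000529 + 0.00723) = 0.0891
Q = 670, so δQ = 0.0891 × 670 = 59.8.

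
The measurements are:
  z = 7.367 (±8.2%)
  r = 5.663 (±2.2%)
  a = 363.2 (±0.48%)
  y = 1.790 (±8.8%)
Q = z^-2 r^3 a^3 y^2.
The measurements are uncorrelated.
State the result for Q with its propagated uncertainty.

(5.137 ± 1.28) × 10^8

Each factor contributes (exponent × relative error)² to (δQ/Q)²:
  (-2·δz/z)² = (-2×0.0820)² = 0.0269;  (3·δr/r)² = (3×0.0220)² = 0.00436;  (3·δa/a)² = (3×0.00480)² = 0.000207;  (2·δy/y)² = (2×0.0880)² = 0.0310
δQ/Q = √(0.0624) = 0.250
Q = 5.137e+08, so δQ = 0.250 × 5.137e+08 = 1.28e+08.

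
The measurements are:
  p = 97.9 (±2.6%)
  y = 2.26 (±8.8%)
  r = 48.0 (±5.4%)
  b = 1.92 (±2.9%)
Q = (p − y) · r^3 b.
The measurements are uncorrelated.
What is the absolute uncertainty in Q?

3.39e+06

Let u = p − y = 95.6. δu = √(δp² + δy²) = √(6.48 + 0.0396) = 2.55, so δu/u = 0.0267.
Q is then a monomial in u, r, b:
δQ/Q = √((δu/u)² + (3·δr/r)² + (1·δb/b)²) = √(0.000713 + 0.0262 + 0.000841) = 0.167
Q = 2.03e+07, so δQ = 0.167 × 2.03e+07 = 3.39e+06.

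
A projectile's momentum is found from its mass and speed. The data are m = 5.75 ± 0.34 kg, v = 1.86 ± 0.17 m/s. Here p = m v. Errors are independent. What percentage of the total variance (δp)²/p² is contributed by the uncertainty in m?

(δp/p)² = (1·δm/m)² + (1·δv/v)²
  m term: (1×0.0591)² = 0.00350
  v term: (1×0.0914)² = 0.00835
Total = 0.0118. Share from m = 0.00350/0.0118 = 0.295.

29.5%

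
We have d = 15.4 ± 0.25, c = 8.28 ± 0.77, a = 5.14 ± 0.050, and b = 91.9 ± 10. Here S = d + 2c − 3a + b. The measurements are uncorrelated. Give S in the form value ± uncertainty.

108 ± 10.1

Absolute uncertainties add in quadrature for a linear combination:
  (δd)² = 0.0625;  (2·δc)² = 2.37;  (3·δa)² = 0.0225;  (δb)² = 100
δS = √(102) = 10.1
S = 108.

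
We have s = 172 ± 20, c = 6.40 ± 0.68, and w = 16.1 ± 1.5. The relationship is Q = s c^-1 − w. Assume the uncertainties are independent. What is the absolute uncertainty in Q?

Let p = s·c^-1 = 26.9. δp/p = √((1·δs/s)² + (-1·δc/c)²) = √(0.0135 + 0.0113) = 0.158, so δp = 4.23.
Q = p − w: δQ = √(δp² + δw²) = √(17.9 + 2.25) = 4.49

4.49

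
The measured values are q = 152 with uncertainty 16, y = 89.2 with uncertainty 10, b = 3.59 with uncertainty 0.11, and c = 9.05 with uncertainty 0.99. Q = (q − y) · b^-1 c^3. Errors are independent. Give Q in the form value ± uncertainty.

Let u = q − y = 62.8. δu = √(δq² + δy²) = √(256 + 100) = 18.9, so δu/u = 0.300.
Q is then a monomial in u, b, c:
δQ/Q = √((δu/u)² + (-1·δb/b)² + (3·δc/c)²) = √(0.0903 + 0.000939 + 0.108) = 0.446
Q = 13000, so δQ = 0.446 × 13000 = 5780.

13000 ± 5780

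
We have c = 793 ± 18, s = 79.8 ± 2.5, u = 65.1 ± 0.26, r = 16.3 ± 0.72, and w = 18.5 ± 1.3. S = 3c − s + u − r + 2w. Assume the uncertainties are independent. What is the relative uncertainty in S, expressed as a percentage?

Absolute uncertainties add in quadrature for a linear combination:
  (3·δc)² = 2920;  (δs)² = 6.25;  (δu)² = 0.0676;  (δr)² = 0.518;  (2·δw)² = 6.76
δS = √(2930) = 54.1
S = 2380, so δS/S = 54.1/2380 = 0.0227.

2.27%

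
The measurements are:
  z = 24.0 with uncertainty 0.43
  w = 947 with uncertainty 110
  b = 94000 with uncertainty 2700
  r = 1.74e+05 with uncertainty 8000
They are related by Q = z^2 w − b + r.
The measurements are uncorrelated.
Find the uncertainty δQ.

Let p = z^2·w = 5.45e+05. δp/p = √((2·δz/z)² + (1·δw/w)²) = √(0.00128 + 0.0135) = 0.122, so δp = 66300.
Q = p − b + r: δQ = √(δp² + δb² + δr²) = √(4.4e+09 + 7.29e+06 + 6.4e+07) = 66800

66800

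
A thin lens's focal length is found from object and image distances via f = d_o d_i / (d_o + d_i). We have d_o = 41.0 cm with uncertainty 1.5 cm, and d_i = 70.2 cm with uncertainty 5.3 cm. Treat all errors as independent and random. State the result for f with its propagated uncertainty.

25.9 ± 0.936 cm

∂f/∂d_o = (d_i/(d_o+d_i))² = 0.399;  ∂f/∂d_i = (d_o/(d_o+d_i))² = 0.136
δf = √((∂f/∂d_o · δd_o)² + (∂f/∂d_i · δd_i)²) = √(0.357 + 0.519) = 0.936 cm
f = 25.9 cm.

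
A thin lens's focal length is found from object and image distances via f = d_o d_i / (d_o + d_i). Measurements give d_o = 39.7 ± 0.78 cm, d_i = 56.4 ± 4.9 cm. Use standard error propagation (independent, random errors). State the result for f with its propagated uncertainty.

∂f/∂d_o = (d_i/(d_o+d_i))² = 0.344;  ∂f/∂d_i = (d_o/(d_o+d_i))² = 0.171
δf = √((∂f/∂d_o · δd_o)² + (∂f/∂d_i · δd_i)²) = √(0.0722 + 0.699) = 0.878 cm
f = 23.3 cm.

23.3 ± 0.878 cm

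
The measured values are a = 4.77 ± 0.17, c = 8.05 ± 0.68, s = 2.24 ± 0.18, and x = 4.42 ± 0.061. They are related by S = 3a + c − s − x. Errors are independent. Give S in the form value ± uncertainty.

Each term contributes (cᵢ δxᵢ)² to (δS)²:
  (3·δa)² = 0.260;  (δc)² = 0.462;  (δs)² = 0.0324;  (δx)² = 0.00372
δS = √(0.759) = 0.871
S = 15.7.

15.7 ± 0.871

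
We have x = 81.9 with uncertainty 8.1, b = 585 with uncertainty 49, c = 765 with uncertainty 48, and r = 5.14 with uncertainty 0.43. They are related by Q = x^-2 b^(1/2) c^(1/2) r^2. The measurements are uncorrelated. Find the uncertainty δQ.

Q is a product of powers, so relative uncertainties combine in quadrature:
  (-2·δx/x)² = (-2×0.0989)² = 0.0391;  (½·δb/b)² = (0.5×0.0838)² = 0.00175;  (½·δc/c)² = (0.5×0.0627)² = 0.000984;  (2·δr/r)² = (2×0.0837)² = 0.0280
δQ/Q = √(0.0699) = 0.264
Q = 2.63, so δQ = 0.264 × 2.63 = 0.696.

0.696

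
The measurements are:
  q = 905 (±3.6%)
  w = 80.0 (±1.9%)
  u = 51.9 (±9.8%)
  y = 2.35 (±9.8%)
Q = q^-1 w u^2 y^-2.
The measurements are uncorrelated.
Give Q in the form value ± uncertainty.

43.1 ± 12.1

Products/powers → add relative errors in quadrature, weighted by exponent:
  (-1·δq/q)² = (-1×0.0360)² = 0.00130;  (1·δw/w)² = (1×0.0190)² = 0.000361;  (2·δu/u)² = (2×0.0980)² = 0.0384;  (-2·δy/y)² = (-2×0.0980)² = 0.0384
δQ/Q = √(0.0785) = 0.280
Q = 43.1, so δQ = 0.280 × 43.1 = 12.1.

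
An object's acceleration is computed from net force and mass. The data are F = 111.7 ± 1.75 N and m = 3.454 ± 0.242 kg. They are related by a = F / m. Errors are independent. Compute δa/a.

0.0718

Products/powers → add relative errors in quadrature, weighted by exponent:
  (1·δF/F)² = (1×0.0157)² = 0.000245;  (-1·δm/m)² = (-1×0.0701)² = 0.00491
δa/a = √(0.00515) = 0.0718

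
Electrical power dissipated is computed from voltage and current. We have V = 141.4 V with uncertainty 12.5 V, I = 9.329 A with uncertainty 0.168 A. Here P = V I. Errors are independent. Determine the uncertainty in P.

119 W

Each factor contributes (exponent × relative error)² to (δP/P)²:
  (1·δV/V)² = (1×0.0884)² = 0.00781;  (1·δI/I)² = (1×0.0180)² = 0.000324
δP/P = √(0.00814) = 0.0902
P = 1319 W, so δP = 0.0902 × 1319 = 119 W.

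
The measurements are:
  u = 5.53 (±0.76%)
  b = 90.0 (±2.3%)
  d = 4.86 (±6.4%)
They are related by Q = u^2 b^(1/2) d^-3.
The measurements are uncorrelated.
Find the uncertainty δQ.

Since Q is a product/quotient, work with relative uncertainties:
  (2·δu/u)² = (2×0.00760)² = 0.000231;  (½·δb/b)² = (0.5×0.0230)² = 0.000132;  (-3·δd/d)² = (-3×0.0640)² = 0.0369
δQ/Q = √(0.0372) = 0.193
Q = 2.53, so δQ = 0.193 × 2.53 = 0.488.

0.488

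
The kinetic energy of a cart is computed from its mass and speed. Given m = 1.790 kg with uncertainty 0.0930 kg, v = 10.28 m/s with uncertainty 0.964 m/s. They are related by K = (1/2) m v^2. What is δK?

Products/powers → add relative errors in quadrature, weighted by exponent:
  (1·δm/m)² = (1×0.0520)² = 0.00270;  (2·δv/v)² = (2×0.0938)² = 0.0352
δK/K = √(0.0379) = 0.195
K = 94.58 J, so δK = 0.195 × 94.58 = 18.4 J.

18.4 J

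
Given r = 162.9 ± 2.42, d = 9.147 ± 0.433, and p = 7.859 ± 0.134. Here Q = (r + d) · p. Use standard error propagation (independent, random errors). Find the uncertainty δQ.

Let u = r + d = 172.0. δu = √(δr² + δd²) = √(5.86 + 0.187) = 2.46, so δu/u = 0.0143.
Q is then a monomial in u, p:
δQ/Q = √((δu/u)² + (1·δp/p)²) = √(0.000204 + 0.000291) = 0.0222
Q = 1352, so δQ = 0.0222 × 1352 = 30.1.

30.1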